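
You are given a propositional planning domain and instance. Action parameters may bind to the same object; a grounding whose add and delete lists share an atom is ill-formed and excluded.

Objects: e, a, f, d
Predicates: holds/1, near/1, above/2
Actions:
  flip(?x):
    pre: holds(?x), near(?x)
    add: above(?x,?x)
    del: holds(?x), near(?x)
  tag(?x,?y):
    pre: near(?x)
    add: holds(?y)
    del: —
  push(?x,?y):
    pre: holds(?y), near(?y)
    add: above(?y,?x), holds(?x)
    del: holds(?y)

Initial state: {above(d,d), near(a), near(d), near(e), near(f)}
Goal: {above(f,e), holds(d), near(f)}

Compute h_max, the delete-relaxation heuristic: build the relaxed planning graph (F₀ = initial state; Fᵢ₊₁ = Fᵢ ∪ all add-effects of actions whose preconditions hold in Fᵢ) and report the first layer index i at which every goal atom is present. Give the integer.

F0 = init (5 atoms)
F1 = F0 ∪ {holds(a), holds(d), holds(e), holds(f)}  (9 atoms)
F2 = F1 ∪ {above(a,a), above(a,d), above(a,e), above(a,f), above(d,a), above(d,e), above(d,f), above(e,a), above(e,d), above(e,e), above(e,f), above(f,a), above(f,d), above(f,e), above(f,f)}  (24 atoms)
goal ⊆ F2  ⇒  h_max = 2

2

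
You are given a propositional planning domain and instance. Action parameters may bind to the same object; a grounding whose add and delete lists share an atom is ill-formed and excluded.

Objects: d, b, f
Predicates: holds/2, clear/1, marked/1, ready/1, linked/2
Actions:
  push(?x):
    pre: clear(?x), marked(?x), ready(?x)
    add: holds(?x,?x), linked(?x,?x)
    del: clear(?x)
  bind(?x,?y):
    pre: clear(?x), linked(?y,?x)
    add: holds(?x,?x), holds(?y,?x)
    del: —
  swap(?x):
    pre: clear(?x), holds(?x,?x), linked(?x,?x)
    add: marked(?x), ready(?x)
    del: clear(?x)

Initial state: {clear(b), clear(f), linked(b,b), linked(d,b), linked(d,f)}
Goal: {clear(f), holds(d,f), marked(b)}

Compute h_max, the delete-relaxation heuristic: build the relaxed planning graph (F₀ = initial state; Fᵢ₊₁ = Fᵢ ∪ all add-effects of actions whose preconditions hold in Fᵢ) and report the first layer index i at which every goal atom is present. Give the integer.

F0 = init (5 atoms)
F1 = F0 ∪ {holds(b,b), holds(d,b), holds(d,f), holds(f,f)}  (9 atoms)
F2 = F1 ∪ {marked(b), ready(b)}  (11 atoms)
goal ⊆ F2  ⇒  h_max = 2

2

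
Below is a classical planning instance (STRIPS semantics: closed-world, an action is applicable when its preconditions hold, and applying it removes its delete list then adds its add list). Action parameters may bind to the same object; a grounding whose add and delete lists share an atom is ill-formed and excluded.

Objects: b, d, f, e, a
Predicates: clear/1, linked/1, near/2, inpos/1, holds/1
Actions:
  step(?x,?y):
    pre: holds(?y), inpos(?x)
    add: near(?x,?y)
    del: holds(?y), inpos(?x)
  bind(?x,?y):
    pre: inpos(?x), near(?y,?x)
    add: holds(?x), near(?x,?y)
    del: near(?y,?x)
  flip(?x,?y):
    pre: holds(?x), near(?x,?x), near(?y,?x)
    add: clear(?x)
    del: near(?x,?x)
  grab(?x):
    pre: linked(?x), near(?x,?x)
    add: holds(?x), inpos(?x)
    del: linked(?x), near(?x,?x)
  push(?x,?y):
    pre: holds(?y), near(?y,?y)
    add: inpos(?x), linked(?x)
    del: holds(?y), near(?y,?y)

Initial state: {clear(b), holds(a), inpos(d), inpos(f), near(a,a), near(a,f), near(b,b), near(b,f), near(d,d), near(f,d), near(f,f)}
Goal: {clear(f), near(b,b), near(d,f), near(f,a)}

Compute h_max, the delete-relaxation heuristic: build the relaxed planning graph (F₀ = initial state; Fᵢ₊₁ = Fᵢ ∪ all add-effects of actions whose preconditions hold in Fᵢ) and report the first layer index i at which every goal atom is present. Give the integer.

F0 = init (11 atoms)
F1 = F0 ∪ {clear(a), holds(d), holds(f), inpos(a), inpos(b), inpos(e), linked(a), linked(b), linked(d), linked(e), linked(f), near(d,a), near(d,f), near(f,a), near(f,b)}  (26 atoms)
F2 = F1 ∪ {clear(d), clear(f), holds(b), near(a,d), near(b,a), near(b,d), near(e,a), near(e,d), near(e,f)}  (35 atoms)
goal ⊆ F2  ⇒  h_max = 2

2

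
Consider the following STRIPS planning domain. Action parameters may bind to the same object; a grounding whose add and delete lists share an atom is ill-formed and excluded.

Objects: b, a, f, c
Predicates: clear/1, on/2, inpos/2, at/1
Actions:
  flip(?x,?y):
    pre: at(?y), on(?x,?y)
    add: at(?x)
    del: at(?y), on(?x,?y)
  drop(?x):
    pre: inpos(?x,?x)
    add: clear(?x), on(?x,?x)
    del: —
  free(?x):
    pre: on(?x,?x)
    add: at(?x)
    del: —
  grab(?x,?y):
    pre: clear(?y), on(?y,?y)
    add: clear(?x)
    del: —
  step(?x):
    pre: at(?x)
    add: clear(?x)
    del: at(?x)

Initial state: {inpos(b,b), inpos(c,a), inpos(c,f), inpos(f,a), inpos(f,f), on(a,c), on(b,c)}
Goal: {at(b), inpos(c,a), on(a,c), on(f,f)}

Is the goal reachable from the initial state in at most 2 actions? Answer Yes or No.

1. drop(b)  →  {clear(b), inpos(b,b), inpos(c,a), inpos(c,f), inpos(f,a), inpos(f,f), on(a,c), on(b,b), on(b,c)}
2. drop(f)  →  {clear(b), clear(f), inpos(b,b), inpos(c,a), inpos(c,f), inpos(f,a), inpos(f,f), on(a,c), on(b,b), on(b,c), on(f,f)}
3. free(b)  →  {at(b), clear(b), clear(f), inpos(b,b), inpos(c,a), inpos(c,f), inpos(f,a), inpos(f,f), on(a,c), on(b,b), on(b,c), on(f,f)}
optimal plan length = 3; 3 > 2

No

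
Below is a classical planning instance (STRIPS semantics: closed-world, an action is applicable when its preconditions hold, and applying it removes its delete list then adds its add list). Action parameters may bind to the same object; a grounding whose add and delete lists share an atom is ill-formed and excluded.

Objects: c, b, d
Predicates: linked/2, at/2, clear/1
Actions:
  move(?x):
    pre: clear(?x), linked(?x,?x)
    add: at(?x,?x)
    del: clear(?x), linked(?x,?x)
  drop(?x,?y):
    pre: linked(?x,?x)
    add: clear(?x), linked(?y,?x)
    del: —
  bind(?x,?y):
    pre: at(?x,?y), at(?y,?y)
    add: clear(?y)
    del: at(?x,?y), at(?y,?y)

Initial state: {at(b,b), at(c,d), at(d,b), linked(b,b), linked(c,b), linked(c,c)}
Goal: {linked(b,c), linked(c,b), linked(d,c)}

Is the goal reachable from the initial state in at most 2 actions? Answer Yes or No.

1. drop(c,b)  →  {at(b,b), at(c,d), at(d,b), clear(c), linked(b,b), linked(b,c), linked(c,b), linked(c,c)}
2. drop(c,d)  →  {at(b,b), at(c,d), at(d,b), clear(c), linked(b,b), linked(b,c), linked(c,b), linked(c,c), linked(d,c)}
optimal plan length = 2; 2 ≤ 2

Yes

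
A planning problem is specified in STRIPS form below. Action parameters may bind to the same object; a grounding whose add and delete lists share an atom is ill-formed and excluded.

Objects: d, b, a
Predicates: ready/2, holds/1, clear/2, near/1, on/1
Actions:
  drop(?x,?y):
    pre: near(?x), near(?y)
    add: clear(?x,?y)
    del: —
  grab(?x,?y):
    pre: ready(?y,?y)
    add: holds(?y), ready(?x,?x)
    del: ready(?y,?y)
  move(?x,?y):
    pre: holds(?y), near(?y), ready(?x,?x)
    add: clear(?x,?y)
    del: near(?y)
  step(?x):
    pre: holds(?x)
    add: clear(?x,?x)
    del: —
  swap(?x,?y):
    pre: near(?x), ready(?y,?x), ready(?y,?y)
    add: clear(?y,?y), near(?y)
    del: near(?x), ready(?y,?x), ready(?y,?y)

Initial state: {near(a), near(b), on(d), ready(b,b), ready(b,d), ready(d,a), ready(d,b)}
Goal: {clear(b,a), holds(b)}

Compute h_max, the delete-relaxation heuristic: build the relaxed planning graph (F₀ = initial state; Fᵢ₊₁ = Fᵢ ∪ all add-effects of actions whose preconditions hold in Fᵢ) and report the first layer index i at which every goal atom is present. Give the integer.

F0 = init (7 atoms)
F1 = F0 ∪ {clear(a,a), clear(a,b), clear(b,a), clear(b,b), holds(b), ready(a,a), ready(d,d)}  (14 atoms)
goal ⊆ F1  ⇒  h_max = 1

1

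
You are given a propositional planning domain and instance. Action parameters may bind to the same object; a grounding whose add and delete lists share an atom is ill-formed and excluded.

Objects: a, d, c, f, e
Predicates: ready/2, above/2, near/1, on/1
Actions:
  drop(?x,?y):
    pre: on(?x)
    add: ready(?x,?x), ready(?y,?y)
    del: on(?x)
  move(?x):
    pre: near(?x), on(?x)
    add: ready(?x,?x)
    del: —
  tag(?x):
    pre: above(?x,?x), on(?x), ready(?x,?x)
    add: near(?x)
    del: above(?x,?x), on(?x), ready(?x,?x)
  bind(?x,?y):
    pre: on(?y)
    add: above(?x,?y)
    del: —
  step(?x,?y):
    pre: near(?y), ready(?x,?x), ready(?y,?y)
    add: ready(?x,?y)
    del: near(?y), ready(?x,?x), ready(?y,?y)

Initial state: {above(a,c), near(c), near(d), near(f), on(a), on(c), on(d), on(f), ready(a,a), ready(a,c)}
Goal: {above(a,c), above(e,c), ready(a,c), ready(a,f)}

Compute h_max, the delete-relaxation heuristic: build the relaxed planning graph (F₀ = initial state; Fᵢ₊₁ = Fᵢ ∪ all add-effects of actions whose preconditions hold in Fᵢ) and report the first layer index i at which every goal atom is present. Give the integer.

2

F0 = init (10 atoms)
F1 = F0 ∪ {above(a,a), above(a,d), above(a,f), above(c,a), above(c,c), above(c,d), above(c,f), above(d,a), above(d,c), above(d,d), above(d,f), above(e,a), above(e,c), above(e,d), above(e,f), above(f,a), above(f,c), above(f,d), above(f,f), ready(c,c), ready(d,d), ready(e,e), ready(f,f)}  (33 atoms)
F2 = F1 ∪ {near(a), ready(a,d), ready(a,f), ready(c,d), ready(c,f), ready(d,c), ready(d,f), ready(e,c), ready(e,d), ready(e,f), ready(f,c), ready(f,d)}  (45 atoms)
goal ⊆ F2  ⇒  h_max = 2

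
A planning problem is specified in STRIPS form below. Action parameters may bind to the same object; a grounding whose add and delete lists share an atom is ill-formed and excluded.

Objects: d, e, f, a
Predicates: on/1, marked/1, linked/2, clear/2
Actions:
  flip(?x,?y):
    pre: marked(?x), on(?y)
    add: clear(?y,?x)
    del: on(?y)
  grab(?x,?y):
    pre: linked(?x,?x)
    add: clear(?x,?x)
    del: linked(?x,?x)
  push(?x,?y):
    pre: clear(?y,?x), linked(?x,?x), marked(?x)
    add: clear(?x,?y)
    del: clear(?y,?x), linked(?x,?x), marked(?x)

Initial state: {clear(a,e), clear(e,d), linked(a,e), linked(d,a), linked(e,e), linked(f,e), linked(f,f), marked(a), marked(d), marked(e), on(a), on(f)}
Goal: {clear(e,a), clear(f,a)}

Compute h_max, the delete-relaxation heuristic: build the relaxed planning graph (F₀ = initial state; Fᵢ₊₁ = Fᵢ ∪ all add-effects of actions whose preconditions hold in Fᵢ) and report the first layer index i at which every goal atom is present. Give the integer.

F0 = init (12 atoms)
F1 = F0 ∪ {clear(a,a), clear(a,d), clear(e,a), clear(e,e), clear(f,a), clear(f,d), clear(f,e), clear(f,f)}  (20 atoms)
goal ⊆ F1  ⇒  h_max = 1

1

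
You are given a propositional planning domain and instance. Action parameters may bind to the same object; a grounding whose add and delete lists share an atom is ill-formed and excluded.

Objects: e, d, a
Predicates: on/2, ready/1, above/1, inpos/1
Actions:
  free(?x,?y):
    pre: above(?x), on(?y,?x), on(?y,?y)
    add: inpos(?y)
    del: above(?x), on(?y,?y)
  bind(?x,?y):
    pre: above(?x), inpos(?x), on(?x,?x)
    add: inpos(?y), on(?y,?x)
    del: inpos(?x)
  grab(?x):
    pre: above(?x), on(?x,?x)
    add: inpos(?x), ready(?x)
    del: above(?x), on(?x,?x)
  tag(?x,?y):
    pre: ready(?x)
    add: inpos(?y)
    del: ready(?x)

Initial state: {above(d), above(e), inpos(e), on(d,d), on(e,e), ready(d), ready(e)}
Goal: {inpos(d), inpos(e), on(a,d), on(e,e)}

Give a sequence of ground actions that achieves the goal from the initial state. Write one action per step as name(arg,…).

tag(e,d); bind(d,a); free(d,d)

1. tag(e,d)  →  {above(d), above(e), inpos(d), inpos(e), on(d,d), on(e,e), ready(d)}
2. bind(d,a)  →  {above(d), above(e), inpos(a), inpos(e), on(a,d), on(d,d), on(e,e), ready(d)}
3. free(d,d)  →  {above(e), inpos(a), inpos(d), inpos(e), on(a,d), on(e,e), ready(d)}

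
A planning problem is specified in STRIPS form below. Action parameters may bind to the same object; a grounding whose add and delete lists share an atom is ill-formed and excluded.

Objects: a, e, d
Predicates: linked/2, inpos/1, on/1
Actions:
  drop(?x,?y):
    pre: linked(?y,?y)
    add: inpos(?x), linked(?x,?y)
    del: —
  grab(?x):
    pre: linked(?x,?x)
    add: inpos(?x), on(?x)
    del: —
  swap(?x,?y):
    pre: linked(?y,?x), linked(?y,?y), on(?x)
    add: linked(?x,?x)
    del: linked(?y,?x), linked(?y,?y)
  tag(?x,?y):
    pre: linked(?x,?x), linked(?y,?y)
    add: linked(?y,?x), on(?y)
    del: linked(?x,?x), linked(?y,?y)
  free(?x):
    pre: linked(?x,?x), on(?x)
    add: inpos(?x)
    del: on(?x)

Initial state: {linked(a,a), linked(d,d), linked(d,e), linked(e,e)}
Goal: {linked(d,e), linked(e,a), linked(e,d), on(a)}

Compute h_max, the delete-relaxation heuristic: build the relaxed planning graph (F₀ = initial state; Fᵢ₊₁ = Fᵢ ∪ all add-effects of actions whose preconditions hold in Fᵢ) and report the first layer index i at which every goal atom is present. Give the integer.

F0 = init (4 atoms)
F1 = F0 ∪ {inpos(a), inpos(d), inpos(e), linked(a,d), linked(a,e), linked(d,a), linked(e,a), linked(e,d), on(a), on(d), on(e)}  (15 atoms)
goal ⊆ F1  ⇒  h_max = 1

1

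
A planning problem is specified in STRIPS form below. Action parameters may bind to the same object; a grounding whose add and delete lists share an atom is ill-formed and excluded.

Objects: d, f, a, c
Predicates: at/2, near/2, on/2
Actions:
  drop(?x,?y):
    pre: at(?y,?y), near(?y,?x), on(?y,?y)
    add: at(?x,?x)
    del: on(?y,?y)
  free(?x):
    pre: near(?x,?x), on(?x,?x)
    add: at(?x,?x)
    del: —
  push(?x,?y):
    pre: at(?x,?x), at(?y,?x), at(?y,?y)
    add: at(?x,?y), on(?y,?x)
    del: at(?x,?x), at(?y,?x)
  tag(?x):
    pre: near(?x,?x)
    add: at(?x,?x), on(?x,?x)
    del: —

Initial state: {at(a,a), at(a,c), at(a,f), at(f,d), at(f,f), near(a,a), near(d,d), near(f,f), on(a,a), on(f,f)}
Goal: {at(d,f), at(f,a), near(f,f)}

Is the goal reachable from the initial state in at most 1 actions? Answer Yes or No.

1. tag(d)  →  {at(a,a), at(a,c), at(a,f), at(d,d), at(f,d), at(f,f), near(a,a), near(d,d), near(f,f), on(a,a), on(d,d), on(f,f)}
2. push(d,f)  →  {at(a,a), at(a,c), at(a,f), at(d,f), at(f,f), near(a,a), near(d,d), near(f,f), on(a,a), on(d,d), on(f,d), on(f,f)}
3. push(f,a)  →  {at(a,a), at(a,c), at(d,f), at(f,a), near(a,a), near(d,d), near(f,f), on(a,a), on(a,f), on(d,d), on(f,d), on(f,f)}
optimal plan length = 3; 3 > 1

No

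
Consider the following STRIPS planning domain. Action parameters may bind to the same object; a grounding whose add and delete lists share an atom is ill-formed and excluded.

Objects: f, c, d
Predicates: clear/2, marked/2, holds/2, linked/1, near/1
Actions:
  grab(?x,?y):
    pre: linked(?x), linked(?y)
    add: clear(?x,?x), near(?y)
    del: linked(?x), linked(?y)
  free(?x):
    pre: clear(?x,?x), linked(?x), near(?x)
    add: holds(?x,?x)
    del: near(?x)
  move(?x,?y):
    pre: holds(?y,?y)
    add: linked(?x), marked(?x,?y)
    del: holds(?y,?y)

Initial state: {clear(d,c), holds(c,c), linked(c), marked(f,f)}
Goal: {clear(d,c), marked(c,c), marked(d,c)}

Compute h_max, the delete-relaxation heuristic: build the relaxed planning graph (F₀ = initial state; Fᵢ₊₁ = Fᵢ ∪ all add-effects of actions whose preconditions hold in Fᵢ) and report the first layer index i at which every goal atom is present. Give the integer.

1

F0 = init (4 atoms)
F1 = F0 ∪ {clear(c,c), linked(d), linked(f), marked(c,c), marked(d,c), marked(f,c), near(c)}  (11 atoms)
goal ⊆ F1  ⇒  h_max = 1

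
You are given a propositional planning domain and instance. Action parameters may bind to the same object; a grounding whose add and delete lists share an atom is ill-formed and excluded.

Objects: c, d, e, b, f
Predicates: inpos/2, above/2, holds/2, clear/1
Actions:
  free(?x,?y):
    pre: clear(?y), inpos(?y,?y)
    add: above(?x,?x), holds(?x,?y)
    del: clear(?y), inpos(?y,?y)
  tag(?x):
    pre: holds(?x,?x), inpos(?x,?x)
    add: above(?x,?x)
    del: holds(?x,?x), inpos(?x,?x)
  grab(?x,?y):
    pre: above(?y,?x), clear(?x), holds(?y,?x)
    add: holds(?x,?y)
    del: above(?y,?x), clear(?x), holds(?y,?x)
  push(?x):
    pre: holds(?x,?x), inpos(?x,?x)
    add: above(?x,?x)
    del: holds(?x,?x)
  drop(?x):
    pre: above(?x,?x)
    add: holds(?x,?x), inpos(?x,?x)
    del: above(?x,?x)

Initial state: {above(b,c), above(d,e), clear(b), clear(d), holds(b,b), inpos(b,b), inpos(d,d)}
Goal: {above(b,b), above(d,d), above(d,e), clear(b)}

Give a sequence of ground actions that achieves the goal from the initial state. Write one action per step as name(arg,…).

free(d,d); tag(b)

1. free(d,d)  →  {above(b,c), above(d,d), above(d,e), clear(b), holds(b,b), holds(d,d), inpos(b,b)}
2. tag(b)  →  {above(b,b), above(b,c), above(d,d), above(d,e), clear(b), holds(d,d)}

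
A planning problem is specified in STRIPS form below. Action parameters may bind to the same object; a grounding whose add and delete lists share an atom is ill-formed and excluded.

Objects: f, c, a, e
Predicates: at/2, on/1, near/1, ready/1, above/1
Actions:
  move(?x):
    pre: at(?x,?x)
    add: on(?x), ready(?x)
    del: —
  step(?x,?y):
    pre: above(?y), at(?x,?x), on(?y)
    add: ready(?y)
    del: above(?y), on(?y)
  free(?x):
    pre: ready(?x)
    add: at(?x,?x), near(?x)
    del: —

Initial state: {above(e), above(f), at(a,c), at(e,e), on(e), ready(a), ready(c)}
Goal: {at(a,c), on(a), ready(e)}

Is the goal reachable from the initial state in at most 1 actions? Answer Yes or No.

1. move(e)  →  {above(e), above(f), at(a,c), at(e,e), on(e), ready(a), ready(c), ready(e)}
2. free(a)  →  {above(e), above(f), at(a,a), at(a,c), at(e,e), near(a), on(e), ready(a), ready(c), ready(e)}
3. move(a)  →  {above(e), above(f), at(a,a), at(a,c), at(e,e), near(a), on(a), on(e), ready(a), ready(c), ready(e)}
optimal plan length = 3; 3 > 1

No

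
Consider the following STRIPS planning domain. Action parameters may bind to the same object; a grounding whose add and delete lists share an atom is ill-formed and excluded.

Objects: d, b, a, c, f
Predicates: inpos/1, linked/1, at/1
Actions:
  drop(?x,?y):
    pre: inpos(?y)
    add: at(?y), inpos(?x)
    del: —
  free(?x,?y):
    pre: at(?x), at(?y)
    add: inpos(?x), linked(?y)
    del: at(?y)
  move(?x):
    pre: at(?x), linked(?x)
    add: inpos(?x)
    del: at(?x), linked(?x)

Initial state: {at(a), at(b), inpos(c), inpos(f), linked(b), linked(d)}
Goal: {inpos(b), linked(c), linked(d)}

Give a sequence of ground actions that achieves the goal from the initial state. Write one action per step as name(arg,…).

1. drop(d,c)  →  {at(a), at(b), at(c), inpos(c), inpos(d), inpos(f), linked(b), linked(d)}
2. free(b,c)  →  {at(a), at(b), inpos(b), inpos(c), inpos(d), inpos(f), linked(b), linked(c), linked(d)}

drop(d,c); free(b,c)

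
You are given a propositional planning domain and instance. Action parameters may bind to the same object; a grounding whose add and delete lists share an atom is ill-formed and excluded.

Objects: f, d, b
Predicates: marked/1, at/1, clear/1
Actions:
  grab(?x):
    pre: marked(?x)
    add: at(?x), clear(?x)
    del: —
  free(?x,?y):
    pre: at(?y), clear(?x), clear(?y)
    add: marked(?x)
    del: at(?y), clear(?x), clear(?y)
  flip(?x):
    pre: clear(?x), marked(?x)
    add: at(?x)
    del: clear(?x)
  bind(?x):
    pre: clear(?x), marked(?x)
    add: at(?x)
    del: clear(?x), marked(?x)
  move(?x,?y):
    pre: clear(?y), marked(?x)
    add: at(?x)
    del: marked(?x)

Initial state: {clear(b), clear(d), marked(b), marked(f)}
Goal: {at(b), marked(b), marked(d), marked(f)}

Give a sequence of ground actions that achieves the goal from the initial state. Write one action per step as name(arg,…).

1. grab(f)  →  {at(f), clear(b), clear(d), clear(f), marked(b), marked(f)}
2. grab(b)  →  {at(b), at(f), clear(b), clear(d), clear(f), marked(b), marked(f)}
3. free(d,f)  →  {at(b), clear(b), marked(b), marked(d), marked(f)}

grab(f); grab(b); free(d,f)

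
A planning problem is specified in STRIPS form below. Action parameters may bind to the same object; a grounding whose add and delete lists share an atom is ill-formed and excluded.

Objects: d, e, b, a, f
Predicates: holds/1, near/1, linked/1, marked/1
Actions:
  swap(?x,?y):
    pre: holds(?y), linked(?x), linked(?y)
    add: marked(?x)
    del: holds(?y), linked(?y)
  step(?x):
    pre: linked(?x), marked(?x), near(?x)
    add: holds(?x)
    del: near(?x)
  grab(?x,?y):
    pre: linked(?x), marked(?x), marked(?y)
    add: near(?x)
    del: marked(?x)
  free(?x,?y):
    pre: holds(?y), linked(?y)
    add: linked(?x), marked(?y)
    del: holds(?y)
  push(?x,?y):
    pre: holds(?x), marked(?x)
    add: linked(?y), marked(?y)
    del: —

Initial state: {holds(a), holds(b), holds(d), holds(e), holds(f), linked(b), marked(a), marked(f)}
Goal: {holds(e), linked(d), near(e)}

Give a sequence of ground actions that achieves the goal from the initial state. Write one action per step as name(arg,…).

1. free(d,b)  →  {holds(a), holds(d), holds(e), holds(f), linked(b), linked(d), marked(a), marked(b), marked(f)}
2. push(a,e)  →  {holds(a), holds(d), holds(e), holds(f), linked(b), linked(d), linked(e), marked(a), marked(b), marked(e), marked(f)}
3. grab(e,e)  →  {holds(a), holds(d), holds(e), holds(f), linked(b), linked(d), linked(e), marked(a), marked(b), marked(f), near(e)}

free(d,b); push(a,e); grab(e,e)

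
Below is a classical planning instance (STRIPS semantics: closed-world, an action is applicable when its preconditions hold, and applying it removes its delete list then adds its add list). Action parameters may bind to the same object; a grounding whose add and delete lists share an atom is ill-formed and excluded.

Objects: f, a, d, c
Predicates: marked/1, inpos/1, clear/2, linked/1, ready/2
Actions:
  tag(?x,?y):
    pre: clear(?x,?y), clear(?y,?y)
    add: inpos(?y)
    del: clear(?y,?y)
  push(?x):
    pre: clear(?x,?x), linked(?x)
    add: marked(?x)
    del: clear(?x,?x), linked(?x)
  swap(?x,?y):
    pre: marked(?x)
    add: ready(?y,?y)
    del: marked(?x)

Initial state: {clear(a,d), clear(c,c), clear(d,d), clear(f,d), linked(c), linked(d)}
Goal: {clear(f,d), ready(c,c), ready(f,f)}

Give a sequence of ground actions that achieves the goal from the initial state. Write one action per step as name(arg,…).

push(d); push(c); swap(d,f); swap(c,c)

1. push(d)  →  {clear(a,d), clear(c,c), clear(f,d), linked(c), marked(d)}
2. push(c)  →  {clear(a,d), clear(f,d), marked(c), marked(d)}
3. swap(d,f)  →  {clear(a,d), clear(f,d), marked(c), ready(f,f)}
4. swap(c,c)  →  {clear(a,d), clear(f,d), ready(c,c), ready(f,f)}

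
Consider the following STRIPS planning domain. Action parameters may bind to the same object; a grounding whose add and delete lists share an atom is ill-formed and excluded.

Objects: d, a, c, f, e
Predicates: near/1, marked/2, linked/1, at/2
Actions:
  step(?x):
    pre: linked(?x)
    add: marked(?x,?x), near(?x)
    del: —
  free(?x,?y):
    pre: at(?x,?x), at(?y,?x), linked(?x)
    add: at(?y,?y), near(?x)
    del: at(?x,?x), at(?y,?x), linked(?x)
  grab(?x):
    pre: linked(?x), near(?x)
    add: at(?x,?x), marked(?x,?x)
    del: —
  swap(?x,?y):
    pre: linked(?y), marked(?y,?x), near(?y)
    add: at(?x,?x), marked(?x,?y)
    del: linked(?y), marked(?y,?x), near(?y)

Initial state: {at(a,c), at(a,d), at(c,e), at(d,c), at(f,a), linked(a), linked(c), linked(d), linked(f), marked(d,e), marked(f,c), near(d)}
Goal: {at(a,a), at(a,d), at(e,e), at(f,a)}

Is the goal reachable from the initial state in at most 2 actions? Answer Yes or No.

No

1. step(a)  →  {at(a,c), at(a,d), at(c,e), at(d,c), at(f,a), linked(a), linked(c), linked(d), linked(f), marked(a,a), marked(d,e), marked(f,c), near(a), near(d)}
2. grab(a)  →  {at(a,a), at(a,c), at(a,d), at(c,e), at(d,c), at(f,a), linked(a), linked(c), linked(d), linked(f), marked(a,a), marked(d,e), marked(f,c), near(a), near(d)}
3. swap(e,d)  →  {at(a,a), at(a,c), at(a,d), at(c,e), at(d,c), at(e,e), at(f,a), linked(a), linked(c), linked(f), marked(a,a), marked(e,d), marked(f,c), near(a)}
optimal plan length = 3; 3 > 2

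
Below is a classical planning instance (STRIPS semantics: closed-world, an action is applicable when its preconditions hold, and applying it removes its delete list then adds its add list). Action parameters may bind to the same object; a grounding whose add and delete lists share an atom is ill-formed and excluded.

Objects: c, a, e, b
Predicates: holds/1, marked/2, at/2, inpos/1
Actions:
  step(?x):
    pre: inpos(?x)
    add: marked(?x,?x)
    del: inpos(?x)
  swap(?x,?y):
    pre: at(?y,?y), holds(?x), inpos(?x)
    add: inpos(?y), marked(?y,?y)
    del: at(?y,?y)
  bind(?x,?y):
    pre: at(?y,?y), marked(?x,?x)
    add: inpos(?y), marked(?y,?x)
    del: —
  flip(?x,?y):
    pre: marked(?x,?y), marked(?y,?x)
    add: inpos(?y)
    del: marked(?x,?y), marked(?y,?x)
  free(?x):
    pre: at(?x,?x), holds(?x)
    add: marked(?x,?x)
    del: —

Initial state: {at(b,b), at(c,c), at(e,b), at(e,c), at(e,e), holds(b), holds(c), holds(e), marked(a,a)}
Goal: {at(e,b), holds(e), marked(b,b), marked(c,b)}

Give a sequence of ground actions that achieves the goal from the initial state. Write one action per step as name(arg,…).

1. free(b)  →  {at(b,b), at(c,c), at(e,b), at(e,c), at(e,e), holds(b), holds(c), holds(e), marked(a,a), marked(b,b)}
2. bind(b,c)  →  {at(b,b), at(c,c), at(e,b), at(e,c), at(e,e), holds(b), holds(c), holds(e), inpos(c), marked(a,a), marked(b,b), marked(c,b)}

free(b); bind(b,c)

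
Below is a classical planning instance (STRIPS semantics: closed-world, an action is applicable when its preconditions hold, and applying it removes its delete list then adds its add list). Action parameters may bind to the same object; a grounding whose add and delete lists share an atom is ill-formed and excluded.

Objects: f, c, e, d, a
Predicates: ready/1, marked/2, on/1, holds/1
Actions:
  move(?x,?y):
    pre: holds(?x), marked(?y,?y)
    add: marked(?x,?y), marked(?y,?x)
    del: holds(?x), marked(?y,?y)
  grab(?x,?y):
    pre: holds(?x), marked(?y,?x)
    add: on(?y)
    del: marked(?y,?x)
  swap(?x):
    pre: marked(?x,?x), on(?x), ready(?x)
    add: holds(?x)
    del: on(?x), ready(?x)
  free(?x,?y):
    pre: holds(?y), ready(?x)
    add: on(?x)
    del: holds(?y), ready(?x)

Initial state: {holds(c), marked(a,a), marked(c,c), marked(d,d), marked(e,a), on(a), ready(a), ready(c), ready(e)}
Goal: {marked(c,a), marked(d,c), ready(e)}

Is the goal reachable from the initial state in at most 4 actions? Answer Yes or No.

Yes

1. move(c,d)  →  {marked(a,a), marked(c,c), marked(c,d), marked(d,c), marked(e,a), on(a), ready(a), ready(c), ready(e)}
2. swap(a)  →  {holds(a), marked(a,a), marked(c,c), marked(c,d), marked(d,c), marked(e,a), ready(c), ready(e)}
3. move(a,c)  →  {marked(a,a), marked(a,c), marked(c,a), marked(c,d), marked(d,c), marked(e,a), ready(c), ready(e)}
optimal plan length = 3; 3 ≤ 4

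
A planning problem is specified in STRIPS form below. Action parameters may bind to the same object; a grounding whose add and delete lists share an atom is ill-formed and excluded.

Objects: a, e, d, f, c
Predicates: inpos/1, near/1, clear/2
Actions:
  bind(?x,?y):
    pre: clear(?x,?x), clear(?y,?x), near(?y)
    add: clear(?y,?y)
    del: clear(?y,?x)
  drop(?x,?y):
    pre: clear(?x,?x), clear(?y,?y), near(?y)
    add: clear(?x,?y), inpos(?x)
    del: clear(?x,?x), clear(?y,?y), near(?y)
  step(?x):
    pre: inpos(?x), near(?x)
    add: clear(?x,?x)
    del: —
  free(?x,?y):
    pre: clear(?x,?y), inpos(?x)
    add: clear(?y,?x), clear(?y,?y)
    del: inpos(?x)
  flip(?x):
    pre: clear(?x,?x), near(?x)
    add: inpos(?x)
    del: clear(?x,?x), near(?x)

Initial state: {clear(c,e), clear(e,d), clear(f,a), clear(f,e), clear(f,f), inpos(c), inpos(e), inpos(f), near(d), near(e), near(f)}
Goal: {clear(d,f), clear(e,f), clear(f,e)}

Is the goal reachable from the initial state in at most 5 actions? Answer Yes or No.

Yes

1. free(e,d)  →  {clear(c,e), clear(d,d), clear(d,e), clear(e,d), clear(f,a), clear(f,e), clear(f,f), inpos(c), inpos(f), near(d), near(e), near(f)}
2. drop(d,f)  →  {clear(c,e), clear(d,e), clear(d,f), clear(e,d), clear(f,a), clear(f,e), inpos(c), inpos(d), inpos(f), near(d), near(e)}
3. free(f,e)  →  {clear(c,e), clear(d,e), clear(d,f), clear(e,d), clear(e,e), clear(e,f), clear(f,a), clear(f,e), inpos(c), inpos(d), near(d), near(e)}
optimal plan length = 3; 3 ≤ 5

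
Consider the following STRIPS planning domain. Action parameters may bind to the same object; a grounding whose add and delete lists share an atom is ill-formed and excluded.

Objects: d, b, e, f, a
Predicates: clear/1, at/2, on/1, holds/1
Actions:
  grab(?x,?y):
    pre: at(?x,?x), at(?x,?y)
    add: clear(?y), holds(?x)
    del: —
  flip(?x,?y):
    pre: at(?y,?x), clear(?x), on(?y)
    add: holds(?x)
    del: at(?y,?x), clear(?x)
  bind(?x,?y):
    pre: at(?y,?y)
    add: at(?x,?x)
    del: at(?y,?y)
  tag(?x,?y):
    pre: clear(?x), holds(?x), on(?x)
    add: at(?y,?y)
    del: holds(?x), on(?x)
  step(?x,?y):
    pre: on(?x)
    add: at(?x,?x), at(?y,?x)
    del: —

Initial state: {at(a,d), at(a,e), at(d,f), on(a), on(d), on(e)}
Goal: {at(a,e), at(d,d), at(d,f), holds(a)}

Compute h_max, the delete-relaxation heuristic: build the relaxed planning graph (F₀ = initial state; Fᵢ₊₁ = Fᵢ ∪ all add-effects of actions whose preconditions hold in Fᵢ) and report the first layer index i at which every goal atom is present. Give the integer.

F0 = init (6 atoms)
F1 = F0 ∪ {at(a,a), at(b,a), at(b,d), at(b,e), at(d,a), at(d,d), at(d,e), at(e,a), at(e,d), at(e,e), at(f,a), at(f,d), at(f,e)}  (19 atoms)
F2 = F1 ∪ {at(b,b), at(f,f), clear(a), clear(d), clear(e), clear(f), holds(a), holds(d), holds(e)}  (28 atoms)
goal ⊆ F2  ⇒  h_max = 2

2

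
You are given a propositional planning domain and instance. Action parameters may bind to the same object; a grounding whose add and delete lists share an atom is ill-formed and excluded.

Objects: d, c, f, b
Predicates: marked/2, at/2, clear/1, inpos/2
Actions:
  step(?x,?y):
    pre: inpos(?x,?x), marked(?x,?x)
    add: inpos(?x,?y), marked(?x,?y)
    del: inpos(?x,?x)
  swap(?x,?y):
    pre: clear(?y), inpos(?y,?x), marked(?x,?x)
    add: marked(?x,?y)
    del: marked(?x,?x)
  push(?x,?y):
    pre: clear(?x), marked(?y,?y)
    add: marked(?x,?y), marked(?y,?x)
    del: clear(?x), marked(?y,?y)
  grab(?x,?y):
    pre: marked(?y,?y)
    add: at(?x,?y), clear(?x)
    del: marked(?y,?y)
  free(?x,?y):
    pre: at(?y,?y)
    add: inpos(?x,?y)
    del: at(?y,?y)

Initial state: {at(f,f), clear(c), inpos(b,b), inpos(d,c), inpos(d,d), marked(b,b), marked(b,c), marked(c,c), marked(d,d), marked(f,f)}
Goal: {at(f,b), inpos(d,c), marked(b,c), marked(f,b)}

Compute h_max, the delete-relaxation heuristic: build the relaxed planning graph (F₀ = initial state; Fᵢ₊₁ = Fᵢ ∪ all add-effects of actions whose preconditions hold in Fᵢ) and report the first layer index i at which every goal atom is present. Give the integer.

F0 = init (10 atoms)
F1 = F0 ∪ {at(b,b), at(b,c), at(b,d), at(b,f), at(c,b), at(c,c), at(c,d), at(c,f), at(d,b), at(d,c), at(d,d), at(d,f), at(f,b), at(f,c), at(f,d), clear(b), clear(d), clear(f), inpos(b,c), inpos(b,d), inpos(b,f), inpos(c,f), inpos(d,b), inpos(d,f), inpos(f,f), marked(b,d), marked(b,f), marked(c,b), marked(c,d), marked(c,f), marked(d,b), marked(d,c), marked(d,f), marked(f,c)}  (44 atoms)
F2 = F1 ∪ {inpos(c,b), inpos(c,c), inpos(c,d), inpos(f,b), inpos(f,c), inpos(f,d), marked(f,b), marked(f,d)}  (52 atoms)
goal ⊆ F2  ⇒  h_max = 2

2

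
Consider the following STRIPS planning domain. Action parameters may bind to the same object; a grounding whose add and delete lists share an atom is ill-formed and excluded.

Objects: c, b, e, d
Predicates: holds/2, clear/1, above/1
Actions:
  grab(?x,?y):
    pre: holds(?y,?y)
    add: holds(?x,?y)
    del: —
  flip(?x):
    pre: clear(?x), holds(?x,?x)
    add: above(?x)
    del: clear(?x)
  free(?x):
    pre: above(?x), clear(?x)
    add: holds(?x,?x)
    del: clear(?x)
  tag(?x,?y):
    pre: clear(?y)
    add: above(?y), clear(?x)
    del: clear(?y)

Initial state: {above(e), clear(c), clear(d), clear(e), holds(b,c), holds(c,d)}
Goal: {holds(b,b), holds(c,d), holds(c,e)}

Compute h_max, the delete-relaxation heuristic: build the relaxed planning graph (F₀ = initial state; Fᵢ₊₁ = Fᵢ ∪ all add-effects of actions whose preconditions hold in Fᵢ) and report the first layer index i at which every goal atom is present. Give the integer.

F0 = init (6 atoms)
F1 = F0 ∪ {above(c), above(d), clear(b), holds(e,e)}  (10 atoms)
F2 = F1 ∪ {above(b), holds(b,e), holds(c,c), holds(c,e), holds(d,d), holds(d,e)}  (16 atoms)
F3 = F2 ∪ {holds(b,b), holds(b,d), holds(d,c), holds(e,c), holds(e,d)}  (21 atoms)
goal ⊆ F3  ⇒  h_max = 3

3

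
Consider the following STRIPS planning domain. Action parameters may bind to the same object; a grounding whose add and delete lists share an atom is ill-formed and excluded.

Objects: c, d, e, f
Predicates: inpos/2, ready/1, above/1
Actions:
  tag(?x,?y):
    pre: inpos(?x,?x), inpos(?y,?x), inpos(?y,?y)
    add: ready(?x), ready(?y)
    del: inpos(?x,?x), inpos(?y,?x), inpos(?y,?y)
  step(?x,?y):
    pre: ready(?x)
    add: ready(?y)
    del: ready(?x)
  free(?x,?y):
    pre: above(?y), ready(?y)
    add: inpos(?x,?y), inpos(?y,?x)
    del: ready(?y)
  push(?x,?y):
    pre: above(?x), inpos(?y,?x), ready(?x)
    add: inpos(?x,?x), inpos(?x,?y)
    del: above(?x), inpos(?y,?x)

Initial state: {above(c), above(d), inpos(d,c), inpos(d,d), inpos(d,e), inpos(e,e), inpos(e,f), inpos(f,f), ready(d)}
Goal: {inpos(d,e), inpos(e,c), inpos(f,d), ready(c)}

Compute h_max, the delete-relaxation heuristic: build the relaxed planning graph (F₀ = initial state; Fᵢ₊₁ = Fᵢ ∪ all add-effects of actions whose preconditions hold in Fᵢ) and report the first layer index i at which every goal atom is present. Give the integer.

2

F0 = init (9 atoms)
F1 = F0 ∪ {inpos(c,d), inpos(d,f), inpos(e,d), inpos(f,d), ready(c), ready(e), ready(f)}  (16 atoms)
F2 = F1 ∪ {inpos(c,c), inpos(c,e), inpos(c,f), inpos(e,c), inpos(f,c)}  (21 atoms)
goal ⊆ F2  ⇒  h_max = 2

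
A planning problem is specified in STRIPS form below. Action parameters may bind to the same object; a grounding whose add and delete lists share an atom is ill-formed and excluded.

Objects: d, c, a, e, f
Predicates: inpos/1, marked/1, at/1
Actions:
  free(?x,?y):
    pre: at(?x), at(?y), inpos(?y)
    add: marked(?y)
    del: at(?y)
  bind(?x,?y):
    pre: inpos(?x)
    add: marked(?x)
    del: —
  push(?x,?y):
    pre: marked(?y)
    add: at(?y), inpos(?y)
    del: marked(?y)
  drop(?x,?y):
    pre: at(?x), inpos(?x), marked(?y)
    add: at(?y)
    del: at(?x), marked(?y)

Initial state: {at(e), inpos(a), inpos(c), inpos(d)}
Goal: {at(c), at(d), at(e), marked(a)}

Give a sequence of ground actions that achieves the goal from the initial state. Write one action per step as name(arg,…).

bind(d,d); bind(c,d); bind(a,d); push(d,d); push(d,c)

1. bind(d,d)  →  {at(e), inpos(a), inpos(c), inpos(d), marked(d)}
2. bind(c,d)  →  {at(e), inpos(a), inpos(c), inpos(d), marked(c), marked(d)}
3. bind(a,d)  →  {at(e), inpos(a), inpos(c), inpos(d), marked(a), marked(c), marked(d)}
4. push(d,d)  →  {at(d), at(e), inpos(a), inpos(c), inpos(d), marked(a), marked(c)}
5. push(d,c)  →  {at(c), at(d), at(e), inpos(a), inpos(c), inpos(d), marked(a)}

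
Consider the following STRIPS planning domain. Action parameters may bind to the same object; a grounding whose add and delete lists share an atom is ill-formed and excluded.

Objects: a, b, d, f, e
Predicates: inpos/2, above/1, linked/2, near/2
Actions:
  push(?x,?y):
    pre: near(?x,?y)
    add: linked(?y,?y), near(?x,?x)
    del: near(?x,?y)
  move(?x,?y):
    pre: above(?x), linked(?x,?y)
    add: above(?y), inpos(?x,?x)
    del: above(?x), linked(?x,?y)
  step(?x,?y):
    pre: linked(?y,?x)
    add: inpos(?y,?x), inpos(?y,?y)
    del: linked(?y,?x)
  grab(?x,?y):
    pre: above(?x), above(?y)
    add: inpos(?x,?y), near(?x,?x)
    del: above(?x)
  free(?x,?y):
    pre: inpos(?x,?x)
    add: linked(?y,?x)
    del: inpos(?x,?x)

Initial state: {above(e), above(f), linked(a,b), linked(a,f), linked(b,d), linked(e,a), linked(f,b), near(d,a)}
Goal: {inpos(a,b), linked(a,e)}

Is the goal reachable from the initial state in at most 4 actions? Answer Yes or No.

Yes

1. move(e,a)  →  {above(a), above(f), inpos(e,e), linked(a,b), linked(a,f), linked(b,d), linked(f,b), near(d,a)}
2. step(b,a)  →  {above(a), above(f), inpos(a,a), inpos(a,b), inpos(e,e), linked(a,f), linked(b,d), linked(f,b), near(d,a)}
3. free(e,a)  →  {above(a), above(f), inpos(a,a), inpos(a,b), linked(a,e), linked(a,f), linked(b,d), linked(f,b), near(d,a)}
optimal plan length = 3; 3 ≤ 4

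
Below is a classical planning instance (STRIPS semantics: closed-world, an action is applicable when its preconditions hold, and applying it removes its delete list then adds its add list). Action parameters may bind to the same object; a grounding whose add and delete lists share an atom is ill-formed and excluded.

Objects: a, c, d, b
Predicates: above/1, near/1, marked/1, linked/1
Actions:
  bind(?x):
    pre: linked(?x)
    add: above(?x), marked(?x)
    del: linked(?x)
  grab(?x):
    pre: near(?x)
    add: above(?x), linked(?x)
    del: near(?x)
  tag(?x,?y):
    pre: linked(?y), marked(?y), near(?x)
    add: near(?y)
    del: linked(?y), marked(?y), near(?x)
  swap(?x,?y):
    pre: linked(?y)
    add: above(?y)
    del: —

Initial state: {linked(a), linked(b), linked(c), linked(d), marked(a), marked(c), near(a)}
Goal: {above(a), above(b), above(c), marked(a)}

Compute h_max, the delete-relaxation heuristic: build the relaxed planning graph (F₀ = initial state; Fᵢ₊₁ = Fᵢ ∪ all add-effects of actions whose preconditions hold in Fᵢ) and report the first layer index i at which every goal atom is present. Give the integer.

F0 = init (7 atoms)
F1 = F0 ∪ {above(a), above(b), above(c), above(d), marked(b), marked(d), near(c)}  (14 atoms)
goal ⊆ F1  ⇒  h_max = 1

1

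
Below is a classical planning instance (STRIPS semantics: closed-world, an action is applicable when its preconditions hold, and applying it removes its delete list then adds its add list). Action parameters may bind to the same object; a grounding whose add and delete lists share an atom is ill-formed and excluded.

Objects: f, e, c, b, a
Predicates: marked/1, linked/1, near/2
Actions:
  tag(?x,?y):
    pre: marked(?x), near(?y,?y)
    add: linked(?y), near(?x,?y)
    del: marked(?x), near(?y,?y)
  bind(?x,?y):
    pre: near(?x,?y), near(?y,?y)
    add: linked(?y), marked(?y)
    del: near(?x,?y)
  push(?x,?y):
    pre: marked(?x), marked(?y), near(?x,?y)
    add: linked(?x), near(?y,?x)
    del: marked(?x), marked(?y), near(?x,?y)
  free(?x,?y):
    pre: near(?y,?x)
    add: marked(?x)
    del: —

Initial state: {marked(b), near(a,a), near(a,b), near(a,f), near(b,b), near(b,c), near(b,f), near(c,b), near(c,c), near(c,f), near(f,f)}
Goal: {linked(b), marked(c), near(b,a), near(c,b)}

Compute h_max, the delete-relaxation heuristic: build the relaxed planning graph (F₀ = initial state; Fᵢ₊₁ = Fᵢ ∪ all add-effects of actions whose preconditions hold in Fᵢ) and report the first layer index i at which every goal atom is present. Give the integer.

1

F0 = init (11 atoms)
F1 = F0 ∪ {linked(a), linked(b), linked(c), linked(f), marked(a), marked(c), marked(f), near(b,a)}  (19 atoms)
goal ⊆ F1  ⇒  h_max = 1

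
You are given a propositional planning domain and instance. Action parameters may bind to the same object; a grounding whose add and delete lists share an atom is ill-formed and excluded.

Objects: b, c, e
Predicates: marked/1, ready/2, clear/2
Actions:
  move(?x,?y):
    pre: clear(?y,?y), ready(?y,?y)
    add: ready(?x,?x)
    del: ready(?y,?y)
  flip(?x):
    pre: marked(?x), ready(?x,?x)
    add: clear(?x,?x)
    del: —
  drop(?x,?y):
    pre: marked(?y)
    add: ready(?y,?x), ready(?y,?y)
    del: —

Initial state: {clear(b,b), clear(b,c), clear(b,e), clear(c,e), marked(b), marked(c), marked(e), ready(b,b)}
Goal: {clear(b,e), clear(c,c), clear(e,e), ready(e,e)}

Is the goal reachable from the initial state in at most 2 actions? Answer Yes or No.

No

1. move(c,b)  →  {clear(b,b), clear(b,c), clear(b,e), clear(c,e), marked(b), marked(c), marked(e), ready(c,c)}
2. flip(c)  →  {clear(b,b), clear(b,c), clear(b,e), clear(c,c), clear(c,e), marked(b), marked(c), marked(e), ready(c,c)}
3. move(e,c)  →  {clear(b,b), clear(b,c), clear(b,e), clear(c,c), clear(c,e), marked(b), marked(c), marked(e), ready(e,e)}
4. flip(e)  →  {clear(b,b), clear(b,c), clear(b,e), clear(c,c), clear(c,e), clear(e,e), marked(b), marked(c), marked(e), ready(e,e)}
optimal plan length = 4; 4 > 2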